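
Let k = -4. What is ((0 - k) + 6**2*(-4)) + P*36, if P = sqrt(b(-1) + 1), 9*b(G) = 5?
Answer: -140 + 12*sqrt(14) ≈ -95.100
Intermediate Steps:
b(G) = 5/9 (b(G) = (1/9)*5 = 5/9)
P = sqrt(14)/3 (P = sqrt(5/9 + 1) = sqrt(14/9) = sqrt(14)/3 ≈ 1.2472)
((0 - k) + 6**2*(-4)) + P*36 = ((0 - 1*(-4)) + 6**2*(-4)) + (sqrt(14)/3)*36 = ((0 + 4) + 36*(-4)) + 12*sqrt(14) = (4 - 144) + 12*sqrt(14) = -140 + 12*sqrt(14)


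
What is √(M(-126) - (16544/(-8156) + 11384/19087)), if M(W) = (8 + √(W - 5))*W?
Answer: √(-1524589449937641184 - 190844805526508574*I*√131)/38918393 ≈ 19.392 - 37.184*I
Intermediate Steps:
M(W) = W*(8 + √(-5 + W)) (M(W) = (8 + √(-5 + W))*W = W*(8 + √(-5 + W)))
√(M(-126) - (16544/(-8156) + 11384/19087)) = √(-126*(8 + √(-5 - 126)) - (16544/(-8156) + 11384/19087)) = √(-126*(8 + √(-131)) - (16544*(-1/8156) + 11384*(1/19087))) = √(-126*(8 + I*√131) - (-4136/2039 + 11384/19087)) = √((-1008 - 126*I*√131) - 1*(-55731856/38918393)) = √((-1008 - 126*I*√131) + 55731856/38918393) = √(-39174008288/38918393 - 126*I*√131)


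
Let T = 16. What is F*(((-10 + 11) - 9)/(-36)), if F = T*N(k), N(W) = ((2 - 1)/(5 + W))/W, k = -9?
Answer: 8/81 ≈ 0.098765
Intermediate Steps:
N(W) = 1/(W*(5 + W)) (N(W) = (1/(5 + W))/W = 1/((5 + W)*W) = 1/(W*(5 + W)))
F = 4/9 (F = 16*(1/((-9)*(5 - 9))) = 16*(-⅑/(-4)) = 16*(-⅑*(-¼)) = 16*(1/36) = 4/9 ≈ 0.44444)
F*(((-10 + 11) - 9)/(-36)) = 4*(((-10 + 11) - 9)/(-36))/9 = 4*((1 - 9)*(-1/36))/9 = 4*(-8*(-1/36))/9 = (4/9)*(2/9) = 8/81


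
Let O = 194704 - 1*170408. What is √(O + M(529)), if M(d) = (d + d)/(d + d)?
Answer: √24297 ≈ 155.88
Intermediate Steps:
O = 24296 (O = 194704 - 170408 = 24296)
M(d) = 1 (M(d) = (2*d)/((2*d)) = (2*d)*(1/(2*d)) = 1)
√(O + M(529)) = √(24296 + 1) = √24297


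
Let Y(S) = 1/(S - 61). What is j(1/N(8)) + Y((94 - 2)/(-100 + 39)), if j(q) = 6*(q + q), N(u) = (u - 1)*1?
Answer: 45329/26691 ≈ 1.6983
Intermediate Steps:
Y(S) = 1/(-61 + S)
N(u) = -1 + u (N(u) = (-1 + u)*1 = -1 + u)
j(q) = 12*q (j(q) = 6*(2*q) = 12*q)
j(1/N(8)) + Y((94 - 2)/(-100 + 39)) = 12/(-1 + 8) + 1/(-61 + (94 - 2)/(-100 + 39)) = 12/7 + 1/(-61 + 92/(-61)) = 12*(1/7) + 1/(-61 + 92*(-1/61)) = 12/7 + 1/(-61 - 92/61) = 12/7 + 1/(-3813/61) = 12/7 - 61/3813 = 45329/26691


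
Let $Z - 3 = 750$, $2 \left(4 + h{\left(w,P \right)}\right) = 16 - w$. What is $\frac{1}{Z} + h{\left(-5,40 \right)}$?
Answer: $\frac{9791}{1506} \approx 6.5013$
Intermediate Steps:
$h{\left(w,P \right)} = 4 - \frac{w}{2}$ ($h{\left(w,P \right)} = -4 + \frac{16 - w}{2} = -4 - \left(-8 + \frac{w}{2}\right) = 4 - \frac{w}{2}$)
$Z = 753$ ($Z = 3 + 750 = 753$)
$\frac{1}{Z} + h{\left(-5,40 \right)} = \frac{1}{753} + \left(4 - - \frac{5}{2}\right) = \frac{1}{753} + \left(4 + \frac{5}{2}\right) = \frac{1}{753} + \frac{13}{2} = \frac{9791}{1506}$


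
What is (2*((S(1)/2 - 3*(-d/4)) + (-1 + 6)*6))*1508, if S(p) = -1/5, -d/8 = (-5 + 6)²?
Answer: 360412/5 ≈ 72082.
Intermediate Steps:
d = -8 (d = -8*(-5 + 6)² = -8*1² = -8*1 = -8)
S(p) = -⅕ (S(p) = -1*⅕ = -⅕)
(2*((S(1)/2 - 3*(-d/4)) + (-1 + 6)*6))*1508 = (2*((-⅕/2 - 3/((-4/(-8)))) + (-1 + 6)*6))*1508 = (2*((-⅕*½ - 3/((-4*(-⅛)))) + 5*6))*1508 = (2*((-⅒ - 3/½) + 30))*1508 = (2*((-⅒ - 3*2) + 30))*1508 = (2*((-⅒ - 6) + 30))*1508 = (2*(-61/10 + 30))*1508 = (2*(239/10))*1508 = (239/5)*1508 = 360412/5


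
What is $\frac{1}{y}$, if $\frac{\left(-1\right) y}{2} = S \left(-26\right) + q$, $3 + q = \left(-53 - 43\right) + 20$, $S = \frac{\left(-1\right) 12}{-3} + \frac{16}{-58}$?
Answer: $\frac{29}{10198} \approx 0.0028437$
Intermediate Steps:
$S = \frac{108}{29}$ ($S = \left(-12\right) \left(- \frac{1}{3}\right) + 16 \left(- \frac{1}{58}\right) = 4 - \frac{8}{29} = \frac{108}{29} \approx 3.7241$)
$q = -79$ ($q = -3 + \left(\left(-53 - 43\right) + 20\right) = -3 + \left(-96 + 20\right) = -3 - 76 = -79$)
$y = \frac{10198}{29}$ ($y = - 2 \left(\frac{108}{29} \left(-26\right) - 79\right) = - 2 \left(- \frac{2808}{29} - 79\right) = \left(-2\right) \left(- \frac{5099}{29}\right) = \frac{10198}{29} \approx 351.66$)
$\frac{1}{y} = \frac{1}{\frac{10198}{29}} = \frac{29}{10198}$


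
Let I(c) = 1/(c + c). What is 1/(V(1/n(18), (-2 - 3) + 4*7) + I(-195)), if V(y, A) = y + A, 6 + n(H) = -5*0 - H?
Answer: 520/11937 ≈ 0.043562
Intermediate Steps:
n(H) = -6 - H (n(H) = -6 + (-5*0 - H) = -6 + (0 - H) = -6 - H)
I(c) = 1/(2*c)
V(y, A) = A + y
1/(V(1/n(18), (-2 - 3) + 4*7) + I(-195)) = 1/((((-2 - 3) + 4*7) + 1/(-6 - 1*18)) + (½)/(-195)) = 1/(((-5 + 28) + 1/(-6 - 18)) + (½)*(-1/195)) = 1/((23 + 1/(-24)) - 1/390) = 1/((23 - 1/24) - 1/390) = 1/(551/24 - 1/390) = 1/(11937/520) = 520/11937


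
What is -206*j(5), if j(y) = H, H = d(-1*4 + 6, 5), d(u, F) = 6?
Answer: -1236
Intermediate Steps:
H = 6
j(y) = 6
-206*j(5) = -206*6 = -1236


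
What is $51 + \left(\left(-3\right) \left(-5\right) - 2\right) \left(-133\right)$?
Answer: $-1678$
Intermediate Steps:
$51 + \left(\left(-3\right) \left(-5\right) - 2\right) \left(-133\right) = 51 + \left(15 - 2\right) \left(-133\right) = 51 + 13 \left(-133\right) = 51 - 1729 = -1678$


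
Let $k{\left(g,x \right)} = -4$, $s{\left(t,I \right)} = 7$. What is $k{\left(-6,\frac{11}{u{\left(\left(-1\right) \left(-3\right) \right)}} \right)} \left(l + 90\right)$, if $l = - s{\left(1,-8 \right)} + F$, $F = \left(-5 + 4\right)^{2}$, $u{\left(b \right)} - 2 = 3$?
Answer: $-336$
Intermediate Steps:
$u{\left(b \right)} = 5$ ($u{\left(b \right)} = 2 + 3 = 5$)
$F = 1$ ($F = \left(-1\right)^{2} = 1$)
$l = -6$ ($l = \left(-1\right) 7 + 1 = -7 + 1 = -6$)
$k{\left(-6,\frac{11}{u{\left(\left(-1\right) \left(-3\right) \right)}} \right)} \left(l + 90\right) = - 4 \left(-6 + 90\right) = \left(-4\right) 84 = -336$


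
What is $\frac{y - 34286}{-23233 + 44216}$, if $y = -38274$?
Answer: $- \frac{72560}{20983} \approx -3.458$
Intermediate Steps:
$\frac{y - 34286}{-23233 + 44216} = \frac{-38274 - 34286}{-23233 + 44216} = - \frac{72560}{20983}$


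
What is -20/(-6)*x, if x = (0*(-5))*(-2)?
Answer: 0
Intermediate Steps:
x = 0 (x = 0*(-2) = 0)
-20/(-6)*x = -20/(-6)*0 = -20*(-⅙)*0 = -(-10)*0/3 = -1*0 = 0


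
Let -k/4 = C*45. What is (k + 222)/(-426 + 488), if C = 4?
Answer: -249/31 ≈ -8.0323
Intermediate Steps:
k = -720 (k = -16*45 = -4*180 = -720)
(k + 222)/(-426 + 488) = (-720 + 222)/(-426 + 488) = -498/62 = -498*1/62 = -249/31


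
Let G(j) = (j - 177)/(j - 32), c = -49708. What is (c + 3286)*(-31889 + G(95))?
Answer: 10362881062/7 ≈ 1.4804e+9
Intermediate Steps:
G(j) = (-177 + j)/(-32 + j)
(c + 3286)*(-31889 + G(95)) = (-49708 + 3286)*(-31889 + (-177 + 95)/(-32 + 95)) = -46422*(-31889 - 82/63) = -46422*(-2009089/63) = 10362881062/7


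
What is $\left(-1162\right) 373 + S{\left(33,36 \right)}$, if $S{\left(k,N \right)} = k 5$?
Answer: $-433261$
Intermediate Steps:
$S{\left(k,N \right)} = 5 k$
$\left(-1162\right) 373 + S{\left(33,36 \right)} = \left(-1162\right) 373 + 5 \cdot 33 = -433426 + 165 = -433261$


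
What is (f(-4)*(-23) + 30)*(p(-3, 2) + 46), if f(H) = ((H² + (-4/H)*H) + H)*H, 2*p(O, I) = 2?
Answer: 36002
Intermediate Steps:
p(O, I) = 1 (p(O, I) = (½)*2 = 1)
f(H) = H*(-4 + H + H²) (f(H) = ((H² - 4) + H)*H = ((-4 + H²) + H)*H = (-4 + H + H²)*H = H*(-4 + H + H²))
(f(-4)*(-23) + 30)*(p(-3, 2) + 46) = (-4*(-4 - 4 + (-4)²)*(-23) + 30)*(1 + 46) = (-4*(-4 - 4 + 16)*(-23) + 30)*47 = (-4*8*(-23) + 30)*47 = (-32*(-23) + 30)*47 = (736 + 30)*47 = 766*47 = 36002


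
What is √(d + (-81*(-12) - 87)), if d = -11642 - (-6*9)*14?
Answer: I*√10001 ≈ 100.01*I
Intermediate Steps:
d = -10886 (d = -11642 - (-54)*14 = -11642 - 1*(-756) = -11642 + 756 = -10886)
√(d + (-81*(-12) - 87)) = √(-10886 + (-81*(-12) - 87)) = √(-10886 + (972 - 87)) = √(-10886 + 885) = √(-10001) = I*√10001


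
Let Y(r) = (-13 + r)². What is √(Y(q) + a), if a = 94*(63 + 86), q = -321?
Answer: √125562 ≈ 354.35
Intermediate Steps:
a = 14006 (a = 94*149 = 14006)
√(Y(q) + a) = √((-13 - 321)² + 14006) = √((-334)² + 14006) = √(111556 + 14006) = √125562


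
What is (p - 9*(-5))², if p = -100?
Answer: 3025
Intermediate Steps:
(p - 9*(-5))² = (-100 - 9*(-5))² = (-100 - 1*(-45))² = (-100 + 45)² = (-55)² = 3025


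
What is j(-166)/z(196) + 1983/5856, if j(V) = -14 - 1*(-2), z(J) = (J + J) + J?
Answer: 30437/95648 ≈ 0.31822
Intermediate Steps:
z(J) = 3*J (z(J) = 2*J + J = 3*J)
j(V) = -12 (j(V) = -14 + 2 = -12)
j(-166)/z(196) + 1983/5856 = -12/(3*196) + 1983/5856 = -12/588 + 1983*(1/5856) = -12*1/588 + 661/1952 = -1/49 + 661/1952 = 30437/95648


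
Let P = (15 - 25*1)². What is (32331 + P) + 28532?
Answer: 60963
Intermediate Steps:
P = 100 (P = (15 - 25)² = (-10)² = 100)
(32331 + P) + 28532 = (32331 + 100) + 28532 = 32431 + 28532 = 60963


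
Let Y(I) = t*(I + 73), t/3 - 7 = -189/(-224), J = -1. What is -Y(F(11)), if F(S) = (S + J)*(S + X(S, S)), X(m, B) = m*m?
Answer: -1048929/32 ≈ -32779.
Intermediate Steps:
t = 753/32 (t = 21 + 3*(-189/(-224)) = 21 + 3*(-189*(-1/224)) = 21 + 3*(27/32) = 21 + 81/32 = 753/32 ≈ 23.531)
X(m, B) = m²
F(S) = (-1 + S)*(S + S²) (F(S) = (S - 1)*(S + S²) = (-1 + S)*(S + S²))
Y(I) = 54969/32 + 753*I/32 (Y(I) = 753*(I + 73)/32 = 753*(73 + I)/32 = 54969/32 + 753*I/32)
-Y(F(11)) = -(54969/32 + 753*(11³ - 1*11)/32) = -(54969/32 + 753*(1331 - 11)/32) = -(54969/32 + (753/32)*1320) = -(54969/32 + 124245/4) = -1*1048929/32 = -1048929/32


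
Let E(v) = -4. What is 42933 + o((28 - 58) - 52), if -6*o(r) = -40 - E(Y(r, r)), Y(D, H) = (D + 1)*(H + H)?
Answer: 42939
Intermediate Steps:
Y(D, H) = 2*H*(1 + D) (Y(D, H) = (1 + D)*(2*H) = 2*H*(1 + D))
o(r) = 6 (o(r) = -(-40 - 1*(-4))/6 = -(-40 + 4)/6 = -⅙*(-36) = 6)
42933 + o((28 - 58) - 52) = 42933 + 6 = 42939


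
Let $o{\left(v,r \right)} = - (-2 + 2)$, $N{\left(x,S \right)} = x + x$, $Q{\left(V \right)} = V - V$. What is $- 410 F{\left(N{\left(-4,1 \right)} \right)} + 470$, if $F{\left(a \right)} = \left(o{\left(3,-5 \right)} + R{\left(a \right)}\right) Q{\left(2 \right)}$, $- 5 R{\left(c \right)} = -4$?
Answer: $470$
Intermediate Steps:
$R{\left(c \right)} = \frac{4}{5}$ ($R{\left(c \right)} = \left(- \frac{1}{5}\right) \left(-4\right) = \frac{4}{5}$)
$Q{\left(V \right)} = 0$
$N{\left(x,S \right)} = 2 x$
$o{\left(v,r \right)} = 0$ ($o{\left(v,r \right)} = \left(-1\right) 0 = 0$)
$F{\left(a \right)} = 0$ ($F{\left(a \right)} = \left(0 + \frac{4}{5}\right) 0 = \frac{4}{5} \cdot 0 = 0$)
$- 410 F{\left(N{\left(-4,1 \right)} \right)} + 470 = \left(-410\right) 0 + 470 = 0 + 470 = 470$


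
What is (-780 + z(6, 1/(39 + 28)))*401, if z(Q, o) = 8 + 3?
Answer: -308369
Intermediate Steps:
z(Q, o) = 11
(-780 + z(6, 1/(39 + 28)))*401 = (-780 + 11)*401 = -769*401 = -308369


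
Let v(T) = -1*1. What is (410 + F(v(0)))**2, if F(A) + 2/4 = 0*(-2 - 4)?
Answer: 670761/4 ≈ 1.6769e+5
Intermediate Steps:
v(T) = -1
F(A) = -1/2 (F(A) = -1/2 + 0*(-2 - 4) = -1/2 + 0*(-6) = -1/2 + 0 = -1/2)
(410 + F(v(0)))**2 = (410 - 1/2)**2 = (819/2)**2 = 670761/4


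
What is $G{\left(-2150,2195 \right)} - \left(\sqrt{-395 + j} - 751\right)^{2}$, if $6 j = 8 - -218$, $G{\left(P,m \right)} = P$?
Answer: $- \frac{1697381}{3} + \frac{6008 i \sqrt{201}}{3} \approx -5.6579 \cdot 10^{5} + 28393.0 i$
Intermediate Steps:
$j = \frac{113}{3}$ ($j = \frac{8 - -218}{6} = \frac{8 + 218}{6} = \frac{1}{6} \cdot 226 = \frac{113}{3} \approx 37.667$)
$G{\left(-2150,2195 \right)} - \left(\sqrt{-395 + j} - 751\right)^{2} = -2150 - \left(\sqrt{-395 + \frac{113}{3}} - 751\right)^{2} = -2150 - \left(\sqrt{- \frac{1072}{3}} - 751\right)^{2} = -2150 - \left(\frac{4 i \sqrt{201}}{3} - 751\right)^{2} = -2150 - \left(-751 + \frac{4 i \sqrt{201}}{3}\right)^{2}$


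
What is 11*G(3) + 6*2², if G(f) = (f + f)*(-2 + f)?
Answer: 90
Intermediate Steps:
G(f) = 2*f*(-2 + f) (G(f) = (2*f)*(-2 + f) = 2*f*(-2 + f))
11*G(3) + 6*2² = 11*(2*3*(-2 + 3)) + 6*2² = 11*(2*3*1) + 6*4 = 11*6 + 24 = 66 + 24 = 90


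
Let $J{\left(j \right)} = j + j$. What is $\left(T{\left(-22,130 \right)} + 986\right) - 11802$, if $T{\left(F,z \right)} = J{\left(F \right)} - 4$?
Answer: $-10864$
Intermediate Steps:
$J{\left(j \right)} = 2 j$
$T{\left(F,z \right)} = -4 + 2 F$ ($T{\left(F,z \right)} = 2 F - 4 = -4 + 2 F$)
$\left(T{\left(-22,130 \right)} + 986\right) - 11802 = \left(\left(-4 + 2 \left(-22\right)\right) + 986\right) - 11802 = \left(\left(-4 - 44\right) + 986\right) - 11802 = \left(-48 + 986\right) - 11802 = 938 - 11802 = -10864$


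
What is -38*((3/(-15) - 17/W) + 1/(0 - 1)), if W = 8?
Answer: 2527/20 ≈ 126.35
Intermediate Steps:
-38*((3/(-15) - 17/W) + 1/(0 - 1)) = -38*((3/(-15) - 17/8) + 1/(0 - 1)) = -38*((3*(-1/15) - 17*⅛) + 1/(-1)) = -38*((-⅕ - 17/8) - 1) = -38*(-93/40 - 1) = -38*(-133/40) = 2527/20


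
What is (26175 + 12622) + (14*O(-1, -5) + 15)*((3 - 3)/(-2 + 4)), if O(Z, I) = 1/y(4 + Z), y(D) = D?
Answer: 38797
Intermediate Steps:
O(Z, I) = 1/(4 + Z)
(26175 + 12622) + (14*O(-1, -5) + 15)*((3 - 3)/(-2 + 4)) = (26175 + 12622) + (14/(4 - 1) + 15)*((3 - 3)/(-2 + 4)) = 38797 + (14/3 + 15)*(0/2) = 38797 + (14*(⅓) + 15)*(0*(½)) = 38797 + (14/3 + 15)*0 = 38797 + (59/3)*0 = 38797 + 0 = 38797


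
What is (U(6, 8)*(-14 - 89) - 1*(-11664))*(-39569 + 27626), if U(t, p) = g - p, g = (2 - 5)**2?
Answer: -138073023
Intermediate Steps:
g = 9 (g = (-3)**2 = 9)
U(t, p) = 9 - p
(U(6, 8)*(-14 - 89) - 1*(-11664))*(-39569 + 27626) = ((9 - 1*8)*(-14 - 89) - 1*(-11664))*(-39569 + 27626) = ((9 - 8)*(-103) + 11664)*(-11943) = (1*(-103) + 11664)*(-11943) = (-103 + 11664)*(-11943) = 11561*(-11943) = -138073023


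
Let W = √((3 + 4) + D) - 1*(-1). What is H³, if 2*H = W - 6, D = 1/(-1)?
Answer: -215/8 + 81*√6/8 ≈ -2.0739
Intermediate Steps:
D = -1
W = 1 + √6 (W = √((3 + 4) - 1) - 1*(-1) = √(7 - 1) + 1 = √6 + 1 = 1 + √6 ≈ 3.4495)
H = -5/2 + √6/2 (H = ((1 + √6) - 6)/2 = (-5 + √6)/2 = -5/2 + √6/2 ≈ -1.2753)
H³ = (-5/2 + √6/2)³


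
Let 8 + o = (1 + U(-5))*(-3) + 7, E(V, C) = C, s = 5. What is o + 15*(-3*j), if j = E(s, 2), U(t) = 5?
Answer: -109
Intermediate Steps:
j = 2
o = -19 (o = -8 + ((1 + 5)*(-3) + 7) = -8 + (6*(-3) + 7) = -8 + (-18 + 7) = -8 - 11 = -19)
o + 15*(-3*j) = -19 + 15*(-3*2) = -19 + 15*(-6) = -19 - 90 = -109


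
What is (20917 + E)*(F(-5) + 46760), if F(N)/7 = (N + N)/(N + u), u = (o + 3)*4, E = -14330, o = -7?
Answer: 924090230/3 ≈ 3.0803e+8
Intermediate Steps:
u = -16 (u = (-7 + 3)*4 = -4*4 = -16)
F(N) = 14*N/(-16 + N) (F(N) = 7*((N + N)/(N - 16)) = 7*((2*N)/(-16 + N)) = 7*(2*N/(-16 + N)) = 14*N/(-16 + N))
(20917 + E)*(F(-5) + 46760) = (20917 - 14330)*(14*(-5)/(-16 - 5) + 46760) = 6587*(14*(-5)/(-21) + 46760) = 6587*(14*(-5)*(-1/21) + 46760) = 6587*(10/3 + 46760) = 6587*(140290/3) = 924090230/3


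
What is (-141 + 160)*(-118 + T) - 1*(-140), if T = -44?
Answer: -2938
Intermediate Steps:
(-141 + 160)*(-118 + T) - 1*(-140) = (-141 + 160)*(-118 - 44) - 1*(-140) = 19*(-162) + 140 = -3078 + 140 = -2938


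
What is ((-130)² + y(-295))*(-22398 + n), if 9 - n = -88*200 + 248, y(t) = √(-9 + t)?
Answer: -85125300 - 20148*I*√19 ≈ -8.5125e+7 - 87823.0*I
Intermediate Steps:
n = 17361 (n = 9 - (-88*200 + 248) = 9 - (-17600 + 248) = 9 - 1*(-17352) = 9 + 17352 = 17361)
((-130)² + y(-295))*(-22398 + n) = ((-130)² + √(-9 - 295))*(-22398 + 17361) = (16900 + √(-304))*(-5037) = (16900 + 4*I*√19)*(-5037) = -85125300 - 20148*I*√19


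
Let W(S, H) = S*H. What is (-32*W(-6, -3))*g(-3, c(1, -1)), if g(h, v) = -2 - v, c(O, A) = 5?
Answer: 4032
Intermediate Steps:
W(S, H) = H*S
(-32*W(-6, -3))*g(-3, c(1, -1)) = (-(-96)*(-6))*(-2 - 1*5) = (-32*18)*(-2 - 5) = -576*(-7) = 4032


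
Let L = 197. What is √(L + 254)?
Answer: √451 ≈ 21.237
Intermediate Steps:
√(L + 254) = √(197 + 254) = √451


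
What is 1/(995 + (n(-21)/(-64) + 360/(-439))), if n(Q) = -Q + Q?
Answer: 439/436445 ≈ 0.0010059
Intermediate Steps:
n(Q) = 0
1/(995 + (n(-21)/(-64) + 360/(-439))) = 1/(995 + (0/(-64) + 360/(-439))) = 1/(995 + (0*(-1/64) + 360*(-1/439))) = 1/(995 + (0 - 360/439)) = 1/(995 - 360/439) = 1/(436445/439) = 439/436445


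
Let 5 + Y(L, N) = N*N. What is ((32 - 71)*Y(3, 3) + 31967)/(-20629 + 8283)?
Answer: -31811/12346 ≈ -2.5766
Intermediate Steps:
Y(L, N) = -5 + N² (Y(L, N) = -5 + N*N = -5 + N²)
((32 - 71)*Y(3, 3) + 31967)/(-20629 + 8283) = ((32 - 71)*(-5 + 3²) + 31967)/(-20629 + 8283) = (-39*(-5 + 9) + 31967)/(-12346) = (-39*4 + 31967)*(-1/12346) = (-156 + 31967)*(-1/12346) = 31811*(-1/12346) = -31811/12346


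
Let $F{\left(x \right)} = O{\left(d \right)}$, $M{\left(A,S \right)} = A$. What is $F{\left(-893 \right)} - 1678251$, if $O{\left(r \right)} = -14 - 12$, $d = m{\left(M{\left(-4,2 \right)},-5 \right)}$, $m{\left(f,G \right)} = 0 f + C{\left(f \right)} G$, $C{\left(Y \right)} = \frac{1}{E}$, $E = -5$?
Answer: $-1678277$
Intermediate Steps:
$C{\left(Y \right)} = - \frac{1}{5}$ ($C{\left(Y \right)} = \frac{1}{-5} = - \frac{1}{5}$)
$m{\left(f,G \right)} = - \frac{G}{5}$ ($m{\left(f,G \right)} = 0 f - \frac{G}{5} = 0 - \frac{G}{5} = - \frac{G}{5}$)
$d = 1$ ($d = \left(- \frac{1}{5}\right) \left(-5\right) = 1$)
$O{\left(r \right)} = -26$
$F{\left(x \right)} = -26$
$F{\left(-893 \right)} - 1678251 = -26 - 1678251 = -1678277$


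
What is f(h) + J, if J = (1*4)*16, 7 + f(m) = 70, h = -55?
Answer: 127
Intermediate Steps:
f(m) = 63 (f(m) = -7 + 70 = 63)
J = 64 (J = 4*16 = 64)
f(h) + J = 63 + 64 = 127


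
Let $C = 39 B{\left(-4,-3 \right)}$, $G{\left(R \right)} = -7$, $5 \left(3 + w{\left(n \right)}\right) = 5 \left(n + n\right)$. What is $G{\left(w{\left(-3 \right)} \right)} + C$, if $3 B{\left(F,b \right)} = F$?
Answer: $-59$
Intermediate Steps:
$w{\left(n \right)} = -3 + 2 n$ ($w{\left(n \right)} = -3 + \frac{5 \left(n + n\right)}{5} = -3 + \frac{5 \cdot 2 n}{5} = -3 + \frac{10 n}{5} = -3 + 2 n$)
$B{\left(F,b \right)} = \frac{F}{3}$
$C = -52$ ($C = 39 \cdot \frac{1}{3} \left(-4\right) = 39 \left(- \frac{4}{3}\right) = -52$)
$G{\left(w{\left(-3 \right)} \right)} + C = -7 - 52 = -59$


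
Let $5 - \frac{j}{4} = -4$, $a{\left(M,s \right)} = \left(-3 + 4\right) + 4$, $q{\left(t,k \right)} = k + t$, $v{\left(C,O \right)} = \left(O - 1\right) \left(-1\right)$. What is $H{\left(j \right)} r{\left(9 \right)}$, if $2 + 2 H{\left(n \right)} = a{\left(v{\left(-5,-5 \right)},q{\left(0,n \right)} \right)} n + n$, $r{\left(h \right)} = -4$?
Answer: $-428$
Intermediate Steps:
$v{\left(C,O \right)} = 1 - O$ ($v{\left(C,O \right)} = \left(-1 + O\right) \left(-1\right) = 1 - O$)
$a{\left(M,s \right)} = 5$ ($a{\left(M,s \right)} = 1 + 4 = 5$)
$j = 36$ ($j = 20 - -16 = 20 + 16 = 36$)
$H{\left(n \right)} = -1 + 3 n$ ($H{\left(n \right)} = -1 + \frac{5 n + n}{2} = -1 + \frac{6 n}{2} = -1 + 3 n$)
$H{\left(j \right)} r{\left(9 \right)} = \left(-1 + 3 \cdot 36\right) \left(-4\right) = \left(-1 + 108\right) \left(-4\right) = 107 \left(-4\right) = -428$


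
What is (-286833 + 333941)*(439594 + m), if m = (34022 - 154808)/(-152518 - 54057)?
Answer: 4277842211936288/206575 ≈ 2.0708e+10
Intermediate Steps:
m = 120786/206575 (m = -120786/(-206575) = -120786*(-1/206575) = 120786/206575 ≈ 0.58471)
(-286833 + 333941)*(439594 + m) = (-286833 + 333941)*(439594 + 120786/206575) = 47108*(90809251336/206575) = 4277842211936288/206575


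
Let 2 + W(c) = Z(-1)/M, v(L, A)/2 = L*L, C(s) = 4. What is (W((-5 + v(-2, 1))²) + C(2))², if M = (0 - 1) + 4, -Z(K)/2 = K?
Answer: 64/9 ≈ 7.1111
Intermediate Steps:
Z(K) = -2*K
M = 3 (M = -1 + 4 = 3)
v(L, A) = 2*L² (v(L, A) = 2*(L*L) = 2*L²)
W(c) = -4/3 (W(c) = -2 - 2*(-1)/3 = -2 + 2*(⅓) = -2 + ⅔ = -4/3)
(W((-5 + v(-2, 1))²) + C(2))² = (-4/3 + 4)² = (8/3)² = 64/9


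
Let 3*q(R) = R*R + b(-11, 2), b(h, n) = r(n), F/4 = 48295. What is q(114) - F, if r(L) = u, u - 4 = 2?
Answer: -188846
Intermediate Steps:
F = 193180 (F = 4*48295 = 193180)
u = 6 (u = 4 + 2 = 6)
r(L) = 6
b(h, n) = 6
q(R) = 2 + R²/3 (q(R) = (R*R + 6)/3 = (R² + 6)/3 = (6 + R²)/3 = 2 + R²/3)
q(114) - F = (2 + (⅓)*114²) - 1*193180 = (2 + (⅓)*12996) - 193180 = (2 + 4332) - 193180 = 4334 - 193180 = -188846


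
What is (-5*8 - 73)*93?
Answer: -10509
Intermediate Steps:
(-5*8 - 73)*93 = (-40 - 73)*93 = -113*93 = -10509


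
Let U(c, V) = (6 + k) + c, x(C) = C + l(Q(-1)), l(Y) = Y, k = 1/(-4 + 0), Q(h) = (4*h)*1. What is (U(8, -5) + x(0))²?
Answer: 1521/16 ≈ 95.063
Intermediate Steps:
Q(h) = 4*h
k = -¼ (k = 1/(-4) = -¼ ≈ -0.25000)
x(C) = -4 + C (x(C) = C + 4*(-1) = C - 4 = -4 + C)
U(c, V) = 23/4 + c (U(c, V) = (6 - ¼) + c = 23/4 + c)
(U(8, -5) + x(0))² = ((23/4 + 8) + (-4 + 0))² = (55/4 - 4)² = (39/4)² = 1521/16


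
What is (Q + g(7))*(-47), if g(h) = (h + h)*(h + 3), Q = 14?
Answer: -7238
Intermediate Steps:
g(h) = 2*h*(3 + h) (g(h) = (2*h)*(3 + h) = 2*h*(3 + h))
(Q + g(7))*(-47) = (14 + 2*7*(3 + 7))*(-47) = (14 + 2*7*10)*(-47) = (14 + 140)*(-47) = 154*(-47) = -7238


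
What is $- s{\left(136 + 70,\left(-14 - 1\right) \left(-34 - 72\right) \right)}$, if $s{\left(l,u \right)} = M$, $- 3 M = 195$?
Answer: $65$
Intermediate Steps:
$M = -65$ ($M = \left(- \frac{1}{3}\right) 195 = -65$)
$s{\left(l,u \right)} = -65$
$- s{\left(136 + 70,\left(-14 - 1\right) \left(-34 - 72\right) \right)} = \left(-1\right) \left(-65\right) = 65$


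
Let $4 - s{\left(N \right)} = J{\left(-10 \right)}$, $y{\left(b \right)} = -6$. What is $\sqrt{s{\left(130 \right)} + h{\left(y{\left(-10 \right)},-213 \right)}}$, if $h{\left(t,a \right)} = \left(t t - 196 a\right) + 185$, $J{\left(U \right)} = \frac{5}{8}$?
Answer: $\frac{\sqrt{671558}}{4} \approx 204.87$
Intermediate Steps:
$J{\left(U \right)} = \frac{5}{8}$ ($J{\left(U \right)} = 5 \cdot \frac{1}{8} = \frac{5}{8}$)
$h{\left(t,a \right)} = 185 + t^{2} - 196 a$ ($h{\left(t,a \right)} = \left(t^{2} - 196 a\right) + 185 = 185 + t^{2} - 196 a$)
$s{\left(N \right)} = \frac{27}{8}$ ($s{\left(N \right)} = 4 - \frac{5}{8} = \frac{27}{8}$)
$\sqrt{s{\left(130 \right)} + h{\left(y{\left(-10 \right)},-213 \right)}} = \sqrt{\frac{27}{8} + \left(185 + \left(-6\right)^{2} - -41748\right)} = \sqrt{\frac{27}{8} + \left(185 + 36 + 41748\right)} = \sqrt{\frac{27}{8} + 41969} = \sqrt{\frac{335779}{8}} = \frac{\sqrt{671558}}{4}$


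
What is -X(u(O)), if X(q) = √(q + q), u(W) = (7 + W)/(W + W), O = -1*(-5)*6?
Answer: -√1110/30 ≈ -1.1106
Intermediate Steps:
O = 30 (O = 5*6 = 30)
u(W) = (7 + W)/(2*W) (u(W) = (7 + W)/((2*W)) = (7 + W)*(1/(2*W)) = (7 + W)/(2*W))
X(q) = √2*√q (X(q) = √(2*q) = √2*√q)
-X(u(O)) = -√2*√((½)*(7 + 30)/30) = -√2*√((½)*(1/30)*37) = -√2*√(37/60) = -√2*√555/30 = -√1110/30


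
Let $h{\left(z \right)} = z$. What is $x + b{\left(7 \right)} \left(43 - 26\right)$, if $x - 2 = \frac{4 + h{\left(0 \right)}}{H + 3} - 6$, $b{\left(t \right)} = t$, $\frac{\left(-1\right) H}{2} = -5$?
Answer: $\frac{1499}{13} \approx 115.31$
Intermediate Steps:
$H = 10$ ($H = \left(-2\right) \left(-5\right) = 10$)
$x = - \frac{48}{13}$ ($x = 2 - \left(6 - \frac{4 + 0}{10 + 3}\right) = 2 - \left(6 - \frac{4}{13}\right) = 2 + \left(4 \cdot \frac{1}{13} - 6\right) = 2 + \left(\frac{4}{13} - 6\right) = 2 - \frac{74}{13} = - \frac{48}{13} \approx -3.6923$)
$x + b{\left(7 \right)} \left(43 - 26\right) = - \frac{48}{13} + 7 \left(43 - 26\right) = - \frac{48}{13} + 7 \cdot 17 = - \frac{48}{13} + 119 = \frac{1499}{13}$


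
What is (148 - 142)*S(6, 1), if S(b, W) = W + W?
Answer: 12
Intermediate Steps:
S(b, W) = 2*W
(148 - 142)*S(6, 1) = (148 - 142)*(2*1) = 6*2 = 12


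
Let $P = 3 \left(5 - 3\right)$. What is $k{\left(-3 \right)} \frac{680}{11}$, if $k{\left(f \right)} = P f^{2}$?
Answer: $\frac{36720}{11} \approx 3338.2$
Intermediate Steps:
$P = 6$ ($P = 3 \cdot 2 = 6$)
$k{\left(f \right)} = 6 f^{2}$
$k{\left(-3 \right)} \frac{680}{11} = 6 \left(-3\right)^{2} \cdot \frac{680}{11} = 6 \cdot 9 \cdot 680 \cdot \frac{1}{11} = 54 \cdot \frac{680}{11} = \frac{36720}{11}$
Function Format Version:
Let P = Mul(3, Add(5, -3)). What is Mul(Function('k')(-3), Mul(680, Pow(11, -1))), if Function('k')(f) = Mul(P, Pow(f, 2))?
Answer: Rational(36720, 11) ≈ 3338.2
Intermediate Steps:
P = 6 (P = Mul(3, 2) = 6)
Function('k')(f) = Mul(6, Pow(f, 2))
Mul(Function('k')(-3), Mul(680, Pow(11, -1))) = Mul(Mul(6, Pow(-3, 2)), Mul(680, Pow(11, -1))) = Mul(Mul(6, 9), Mul(680, Rational(1, 11))) = Mul(54, Rational(680, 11)) = Rational(36720, 11)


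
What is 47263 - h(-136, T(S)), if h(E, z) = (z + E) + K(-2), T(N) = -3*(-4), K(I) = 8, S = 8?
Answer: 47379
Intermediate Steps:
T(N) = 12
h(E, z) = 8 + E + z (h(E, z) = (z + E) + 8 = (E + z) + 8 = 8 + E + z)
47263 - h(-136, T(S)) = 47263 - (8 - 136 + 12) = 47263 - 1*(-116) = 47263 + 116 = 47379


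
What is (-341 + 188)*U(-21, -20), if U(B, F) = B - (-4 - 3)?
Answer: 2142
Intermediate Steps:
U(B, F) = 7 + B (U(B, F) = B - 1*(-7) = B + 7 = 7 + B)
(-341 + 188)*U(-21, -20) = (-341 + 188)*(7 - 21) = -153*(-14) = 2142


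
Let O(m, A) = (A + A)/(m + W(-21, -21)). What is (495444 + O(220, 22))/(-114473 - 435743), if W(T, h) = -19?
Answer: -12448036/13824177 ≈ -0.90045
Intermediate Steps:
O(m, A) = 2*A/(-19 + m) (O(m, A) = (A + A)/(m - 19) = (2*A)/(-19 + m) = 2*A/(-19 + m))
(495444 + O(220, 22))/(-114473 - 435743) = (495444 + 2*22/(-19 + 220))/(-114473 - 435743) = (495444 + 2*22/201)/(-550216) = (495444 + 2*22*(1/201))*(-1/550216) = (495444 + 44/201)*(-1/550216) = (99584288/201)*(-1/550216) = -12448036/13824177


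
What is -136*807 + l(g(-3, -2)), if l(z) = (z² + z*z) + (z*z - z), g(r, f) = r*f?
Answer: -109650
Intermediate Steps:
g(r, f) = f*r
l(z) = -z + 3*z² (l(z) = (z² + z²) + (z² - z) = 2*z² + (z² - z) = -z + 3*z²)
-136*807 + l(g(-3, -2)) = -136*807 + (-2*(-3))*(-1 + 3*(-2*(-3))) = -109752 + 6*(-1 + 3*6) = -109752 + 6*(-1 + 18) = -109752 + 6*17 = -109752 + 102 = -109650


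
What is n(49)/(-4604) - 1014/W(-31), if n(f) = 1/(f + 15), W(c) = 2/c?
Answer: 4631108351/294656 ≈ 15717.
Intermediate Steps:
n(f) = 1/(15 + f)
n(49)/(-4604) - 1014/W(-31) = 1/((15 + 49)*(-4604)) - 1014/(2/(-31)) = -1/4604/64 - 1014/(2*(-1/31)) = (1/64)*(-1/4604) - 1014/(-2/31) = -1/294656 - 1014*(-31/2) = -1/294656 + 15717 = 4631108351/294656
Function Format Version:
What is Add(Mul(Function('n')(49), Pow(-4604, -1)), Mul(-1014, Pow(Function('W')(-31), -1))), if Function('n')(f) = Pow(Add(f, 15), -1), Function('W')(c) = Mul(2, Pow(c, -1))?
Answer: Rational(4631108351, 294656) ≈ 15717.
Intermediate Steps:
Function('n')(f) = Pow(Add(15, f), -1)
Add(Mul(Function('n')(49), Pow(-4604, -1)), Mul(-1014, Pow(Function('W')(-31), -1))) = Add(Mul(Pow(Add(15, 49), -1), Pow(-4604, -1)), Mul(-1014, Pow(Mul(2, Pow(-31, -1)), -1))) = Add(Mul(Pow(64, -1), Rational(-1, 4604)), Mul(-1014, Pow(Mul(2, Rational(-1, 31)), -1))) = Add(Mul(Rational(1, 64), Rational(-1, 4604)), Mul(-1014, Pow(Rational(-2, 31), -1))) = Add(Rational(-1, 294656), Mul(-1014, Rational(-31, 2))) = Add(Rational(-1, 294656), 15717) = Rational(4631108351, 294656)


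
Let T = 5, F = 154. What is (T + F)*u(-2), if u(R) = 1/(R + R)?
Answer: -159/4 ≈ -39.750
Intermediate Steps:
u(R) = 1/(2*R)
(T + F)*u(-2) = (5 + 154)*((½)/(-2)) = 159*((½)*(-½)) = 159*(-¼) = -159/4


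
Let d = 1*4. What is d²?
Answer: 16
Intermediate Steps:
d = 4
d² = 4² = 16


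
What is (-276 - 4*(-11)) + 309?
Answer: 77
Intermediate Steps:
(-276 - 4*(-11)) + 309 = (-276 + 44) + 309 = -232 + 309 = 77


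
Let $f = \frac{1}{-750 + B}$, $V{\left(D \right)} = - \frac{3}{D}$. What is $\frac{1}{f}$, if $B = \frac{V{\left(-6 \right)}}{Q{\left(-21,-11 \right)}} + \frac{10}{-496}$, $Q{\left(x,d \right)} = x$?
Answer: $- \frac{3906229}{5208} \approx -750.04$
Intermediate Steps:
$B = - \frac{229}{5208}$ ($B = \frac{\left(-3\right) \frac{1}{-6}}{-21} + \frac{10}{-496} = \left(-3\right) \left(- \frac{1}{6}\right) \left(- \frac{1}{21}\right) + 10 \left(- \frac{1}{496}\right) = \frac{1}{2} \left(- \frac{1}{21}\right) - \frac{5}{248} = - \frac{1}{42} - \frac{5}{248} = - \frac{229}{5208} \approx -0.043971$)
$f = - \frac{5208}{3906229}$ ($f = \frac{1}{-750 - \frac{229}{5208}} = \frac{1}{- \frac{3906229}{5208}} = - \frac{5208}{3906229} \approx -0.0013333$)
$\frac{1}{f} = \frac{1}{- \frac{5208}{3906229}} = - \frac{3906229}{5208}$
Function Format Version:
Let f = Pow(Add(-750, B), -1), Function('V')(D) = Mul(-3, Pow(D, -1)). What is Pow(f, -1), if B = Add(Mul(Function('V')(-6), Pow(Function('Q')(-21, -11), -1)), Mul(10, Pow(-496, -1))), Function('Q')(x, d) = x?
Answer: Rational(-3906229, 5208) ≈ -750.04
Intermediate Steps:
B = Rational(-229, 5208) (B = Add(Mul(Mul(-3, Pow(-6, -1)), Pow(-21, -1)), Mul(10, Pow(-496, -1))) = Add(Mul(Mul(-3, Rational(-1, 6)), Rational(-1, 21)), Mul(10, Rational(-1, 496))) = Add(Mul(Rational(1, 2), Rational(-1, 21)), Rational(-5, 248)) = Add(Rational(-1, 42), Rational(-5, 248)) = Rational(-229, 5208) ≈ -0.043971)
f = Rational(-5208, 3906229) (f = Pow(Add(-750, Rational(-229, 5208)), -1) = Pow(Rational(-3906229, 5208), -1) = Rational(-5208, 3906229) ≈ -0.0013333)
Pow(f, -1) = Pow(Rational(-5208, 3906229), -1) = Rational(-3906229, 5208)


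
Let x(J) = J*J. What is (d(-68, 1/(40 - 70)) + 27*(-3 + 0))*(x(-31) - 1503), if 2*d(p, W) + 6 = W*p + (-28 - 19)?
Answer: 864761/15 ≈ 57651.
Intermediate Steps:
x(J) = J²
d(p, W) = -53/2 + W*p/2 (d(p, W) = -3 + (W*p + (-28 - 19))/2 = -3 + (W*p - 47)/2 = -3 + (-47 + W*p)/2 = -3 + (-47/2 + W*p/2) = -53/2 + W*p/2)
(d(-68, 1/(40 - 70)) + 27*(-3 + 0))*(x(-31) - 1503) = ((-53/2 + (½)*(-68)/(40 - 70)) + 27*(-3 + 0))*((-31)² - 1503) = ((-53/2 + (½)*(-68)/(-30)) + 27*(-3))*(961 - 1503) = ((-53/2 + (½)*(-1/30)*(-68)) - 81)*(-542) = ((-53/2 + 17/15) - 81)*(-542) = (-761/30 - 81)*(-542) = -3191/30*(-542) = 864761/15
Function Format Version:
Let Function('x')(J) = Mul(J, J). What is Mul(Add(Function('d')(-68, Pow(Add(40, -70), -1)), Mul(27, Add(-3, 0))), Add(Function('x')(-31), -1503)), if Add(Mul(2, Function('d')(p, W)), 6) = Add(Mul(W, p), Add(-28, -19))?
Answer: Rational(864761, 15) ≈ 57651.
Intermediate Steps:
Function('x')(J) = Pow(J, 2)
Function('d')(p, W) = Add(Rational(-53, 2), Mul(Rational(1, 2), W, p)) (Function('d')(p, W) = Add(-3, Mul(Rational(1, 2), Add(Mul(W, p), Add(-28, -19)))) = Add(-3, Mul(Rational(1, 2), Add(Mul(W, p), -47))) = Add(-3, Mul(Rational(1, 2), Add(-47, Mul(W, p)))) = Add(-3, Add(Rational(-47, 2), Mul(Rational(1, 2), W, p))) = Add(Rational(-53, 2), Mul(Rational(1, 2), W, p)))
Mul(Add(Function('d')(-68, Pow(Add(40, -70), -1)), Mul(27, Add(-3, 0))), Add(Function('x')(-31), -1503)) = Mul(Add(Add(Rational(-53, 2), Mul(Rational(1, 2), Pow(Add(40, -70), -1), -68)), Mul(27, Add(-3, 0))), Add(Pow(-31, 2), -1503)) = Mul(Add(Add(Rational(-53, 2), Mul(Rational(1, 2), Pow(-30, -1), -68)), Mul(27, -3)), Add(961, -1503)) = Mul(Add(Add(Rational(-53, 2), Mul(Rational(1, 2), Rational(-1, 30), -68)), -81), -542) = Mul(Add(Add(Rational(-53, 2), Rational(17, 15)), -81), -542) = Mul(Add(Rational(-761, 30), -81), -542) = Mul(Rational(-3191, 30), -542) = Rational(864761, 15)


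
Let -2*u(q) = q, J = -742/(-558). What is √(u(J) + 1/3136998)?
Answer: 5*I*√62876936494837/48623469 ≈ 0.8154*I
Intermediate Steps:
J = 371/279 (J = -742*(-1/558) = 371/279 ≈ 1.3297)
u(q) = -q/2
√(u(J) + 1/3136998) = √(-½*371/279 + 1/3136998) = √(-371/558 + 1/3136998) = √(-96985475/145870407) = 5*I*√62876936494837/48623469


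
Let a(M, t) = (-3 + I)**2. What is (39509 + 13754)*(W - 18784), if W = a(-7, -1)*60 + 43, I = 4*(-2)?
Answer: -611512503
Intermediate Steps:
I = -8
a(M, t) = 121 (a(M, t) = (-3 - 8)**2 = (-11)**2 = 121)
W = 7303 (W = 121*60 + 43 = 7260 + 43 = 7303)
(39509 + 13754)*(W - 18784) = (39509 + 13754)*(7303 - 18784) = 53263*(-11481) = -611512503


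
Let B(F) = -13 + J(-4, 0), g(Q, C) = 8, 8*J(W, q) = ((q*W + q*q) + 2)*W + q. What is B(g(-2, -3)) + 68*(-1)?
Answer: -82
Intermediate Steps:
J(W, q) = q/8 + W*(2 + q**2 + W*q)/8 (J(W, q) = (((q*W + q*q) + 2)*W + q)/8 = (((W*q + q**2) + 2)*W + q)/8 = (((q**2 + W*q) + 2)*W + q)/8 = ((2 + q**2 + W*q)*W + q)/8 = (W*(2 + q**2 + W*q) + q)/8 = (q + W*(2 + q**2 + W*q))/8 = q/8 + W*(2 + q**2 + W*q)/8)
B(F) = -14 (B(F) = -13 + ((1/4)*(-4) + (1/8)*0 + (1/8)*(-4)*0**2 + (1/8)*0*(-4)**2) = -13 + (-1 + 0 + (1/8)*(-4)*0 + (1/8)*0*16) = -13 + (-1 + 0 + 0 + 0) = -13 - 1 = -14)
B(g(-2, -3)) + 68*(-1) = -14 + 68*(-1) = -14 - 68 = -82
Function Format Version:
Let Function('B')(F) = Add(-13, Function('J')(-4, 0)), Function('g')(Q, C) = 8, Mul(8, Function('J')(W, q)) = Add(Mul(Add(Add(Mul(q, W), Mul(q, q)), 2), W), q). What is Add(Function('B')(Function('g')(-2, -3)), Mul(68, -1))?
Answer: -82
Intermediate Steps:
Function('J')(W, q) = Add(Mul(Rational(1, 8), q), Mul(Rational(1, 8), W, Add(2, Pow(q, 2), Mul(W, q)))) (Function('J')(W, q) = Mul(Rational(1, 8), Add(Mul(Add(Add(Mul(q, W), Mul(q, q)), 2), W), q)) = Mul(Rational(1, 8), Add(Mul(Add(Add(Mul(W, q), Pow(q, 2)), 2), W), q)) = Mul(Rational(1, 8), Add(Mul(Add(Add(Pow(q, 2), Mul(W, q)), 2), W), q)) = Mul(Rational(1, 8), Add(Mul(Add(2, Pow(q, 2), Mul(W, q)), W), q)) = Mul(Rational(1, 8), Add(Mul(W, Add(2, Pow(q, 2), Mul(W, q))), q)) = Mul(Rational(1, 8), Add(q, Mul(W, Add(2, Pow(q, 2), Mul(W, q))))) = Add(Mul(Rational(1, 8), q), Mul(Rational(1, 8), W, Add(2, Pow(q, 2), Mul(W, q)))))
Function('B')(F) = -14 (Function('B')(F) = Add(-13, Add(Mul(Rational(1, 4), -4), Mul(Rational(1, 8), 0), Mul(Rational(1, 8), -4, Pow(0, 2)), Mul(Rational(1, 8), 0, Pow(-4, 2)))) = Add(-13, Add(-1, 0, Mul(Rational(1, 8), -4, 0), Mul(Rational(1, 8), 0, 16))) = Add(-13, Add(-1, 0, 0, 0)) = Add(-13, -1) = -14)
Add(Function('B')(Function('g')(-2, -3)), Mul(68, -1)) = Add(-14, Mul(68, -1)) = Add(-14, -68) = -82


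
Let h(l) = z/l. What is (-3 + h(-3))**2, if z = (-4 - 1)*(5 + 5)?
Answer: 1681/9 ≈ 186.78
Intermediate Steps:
z = -50 (z = -5*10 = -50)
h(l) = -50/l
(-3 + h(-3))**2 = (-3 - 50/(-3))**2 = (-3 - 50*(-1/3))**2 = (-3 + 50/3)**2 = (41/3)**2 = 1681/9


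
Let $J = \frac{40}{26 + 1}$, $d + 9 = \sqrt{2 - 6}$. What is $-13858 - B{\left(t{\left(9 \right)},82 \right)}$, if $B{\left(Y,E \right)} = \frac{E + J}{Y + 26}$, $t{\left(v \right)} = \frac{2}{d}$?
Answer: $- \frac{1322237276}{95391} - \frac{1127 i}{190782} \approx -13861.0 - 0.0059073 i$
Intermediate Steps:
$d = -9 + 2 i$ ($d = -9 + \sqrt{2 - 6} = -9 + \sqrt{-4} = -9 + 2 i \approx -9.0 + 2.0 i$)
$t{\left(v \right)} = \frac{2 \left(-9 - 2 i\right)}{85}$ ($t{\left(v \right)} = \frac{2}{-9 + 2 i} = 2 \frac{-9 - 2 i}{85} = \frac{2 \left(-9 - 2 i\right)}{85}$)
$J = \frac{40}{27} \approx 1.4815$
$B{\left(Y,E \right)} = \frac{\frac{40}{27} + E}{26 + Y}$ ($B{\left(Y,E \right)} = \frac{E + \frac{40}{27}}{Y + 26} = \frac{\frac{40}{27} + E}{26 + Y}$)
$-13858 - B{\left(t{\left(9 \right)},82 \right)} = -13858 - \frac{\frac{40}{27} + 82}{26 - \left(\frac{18}{85} + \frac{4 i}{85}\right)} = -13858 - \frac{1}{\frac{2192}{85} - \frac{4 i}{85}} \cdot \frac{2254}{27} = -13858 - \frac{85 \left(\frac{2192}{85} + \frac{4 i}{85}\right)}{56528} \cdot \frac{2254}{27} = -13858 - \frac{95795 \left(\frac{2192}{85} + \frac{4 i}{85}\right)}{763128}$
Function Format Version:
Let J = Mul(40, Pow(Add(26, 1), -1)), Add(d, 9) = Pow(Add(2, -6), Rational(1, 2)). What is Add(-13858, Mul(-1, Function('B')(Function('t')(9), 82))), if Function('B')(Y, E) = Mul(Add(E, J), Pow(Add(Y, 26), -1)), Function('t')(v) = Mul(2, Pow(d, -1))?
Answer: Add(Rational(-1322237276, 95391), Mul(Rational(-1127, 190782), I)) ≈ Add(-13861., Mul(-0.0059073, I))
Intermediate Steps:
d = Add(-9, Mul(2, I)) (d = Add(-9, Pow(Add(2, -6), Rational(1, 2))) = Add(-9, Pow(-4, Rational(1, 2))) = Add(-9, Mul(2, I)) ≈ Add(-9.0000, Mul(2.0000, I)))
Function('t')(v) = Mul(Rational(2, 85), Add(-9, Mul(-2, I))) (Function('t')(v) = Mul(2, Pow(Add(-9, Mul(2, I)), -1)) = Mul(2, Mul(Rational(1, 85), Add(-9, Mul(-2, I)))) = Mul(Rational(2, 85), Add(-9, Mul(-2, I))))
J = Rational(40, 27) (J = Mul(40, Pow(27, -1)) = Mul(40, Rational(1, 27)) = Rational(40, 27) ≈ 1.4815)
Function('B')(Y, E) = Mul(Pow(Add(26, Y), -1), Add(Rational(40, 27), E)) (Function('B')(Y, E) = Mul(Add(E, Rational(40, 27)), Pow(Add(Y, 26), -1)) = Mul(Add(Rational(40, 27), E), Pow(Add(26, Y), -1)) = Mul(Pow(Add(26, Y), -1), Add(Rational(40, 27), E)))
Add(-13858, Mul(-1, Function('B')(Function('t')(9), 82))) = Add(-13858, Mul(-1, Mul(Pow(Add(26, Add(Rational(-18, 85), Mul(Rational(-4, 85), I))), -1), Add(Rational(40, 27), 82)))) = Add(-13858, Mul(-1, Mul(Pow(Add(Rational(2192, 85), Mul(Rational(-4, 85), I)), -1), Rational(2254, 27)))) = Add(-13858, Mul(-1, Mul(Mul(Rational(85, 56528), Add(Rational(2192, 85), Mul(Rational(4, 85), I))), Rational(2254, 27)))) = Add(-13858, Mul(-1, Mul(Rational(95795, 763128), Add(Rational(2192, 85), Mul(Rational(4, 85), I))))) = Add(-13858, Mul(Rational(-95795, 763128), Add(Rational(2192, 85), Mul(Rational(4, 85), I))))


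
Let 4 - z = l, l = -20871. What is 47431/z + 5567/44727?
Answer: 2237657462/933676125 ≈ 2.3966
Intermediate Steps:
z = 20875 (z = 4 - 1*(-20871) = 4 + 20871 = 20875)
47431/z + 5567/44727 = 47431/20875 + 5567/44727 = 2237657462/933676125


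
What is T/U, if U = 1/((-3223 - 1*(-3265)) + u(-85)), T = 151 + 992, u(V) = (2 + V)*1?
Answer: -46863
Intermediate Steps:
u(V) = 2 + V
T = 1143
U = -1/41 (U = 1/((-3223 - 1*(-3265)) + (2 - 85)) = 1/((-3223 + 3265) - 83) = 1/(42 - 83) = 1/(-41) = -1/41 ≈ -0.024390)
T/U = 1143/(-1/41) = 1143*(-41) = -46863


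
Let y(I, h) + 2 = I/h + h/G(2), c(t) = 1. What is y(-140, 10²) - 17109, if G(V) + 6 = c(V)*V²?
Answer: -85812/5 ≈ -17162.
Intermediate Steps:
G(V) = -6 + V² (G(V) = -6 + 1*V² = -6 + V²)
y(I, h) = -2 - h/2 + I/h (y(I, h) = -2 + (I/h + h/(-6 + 2²)) = -2 + (I/h + h/(-6 + 4)) = -2 + (I/h + h/(-2)) = -2 + (I/h + h*(-½)) = -2 + (I/h - h/2) = -2 + (-h/2 + I/h) = -2 - h/2 + I/h)
y(-140, 10²) - 17109 = (-2 - ½*10² - 140/(10²)) - 17109 = (-2 - ½*100 - 140/100) - 17109 = (-2 - 50 - 140*1/100) - 17109 = (-2 - 50 - 7/5) - 17109 = -267/5 - 17109 = -85812/5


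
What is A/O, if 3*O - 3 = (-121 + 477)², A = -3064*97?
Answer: -891624/126739 ≈ -7.0351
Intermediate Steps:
A = -297208
O = 126739/3 (O = 1 + (-121 + 477)²/3 = 1 + (⅓)*356² = 1 + (⅓)*126736 = 1 + 126736/3 = 126739/3 ≈ 42246.)
A/O = -297208/126739/3 = -297208*3/126739 = -891624/126739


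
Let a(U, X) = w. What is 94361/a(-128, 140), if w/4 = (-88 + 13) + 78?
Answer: 94361/12 ≈ 7863.4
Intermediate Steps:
w = 12 (w = 4*((-88 + 13) + 78) = 4*(-75 + 78) = 4*3 = 12)
a(U, X) = 12
94361/a(-128, 140) = 94361/12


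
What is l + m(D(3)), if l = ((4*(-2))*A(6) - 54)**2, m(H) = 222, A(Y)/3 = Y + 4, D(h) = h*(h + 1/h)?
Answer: 86658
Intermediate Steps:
A(Y) = 12 + 3*Y (A(Y) = 3*(Y + 4) = 3*(4 + Y) = 12 + 3*Y)
l = 86436 (l = ((4*(-2))*(12 + 3*6) - 54)**2 = (-8*(12 + 18) - 54)**2 = (-8*30 - 54)**2 = (-240 - 54)**2 = (-294)**2 = 86436)
l + m(D(3)) = 86436 + 222 = 86658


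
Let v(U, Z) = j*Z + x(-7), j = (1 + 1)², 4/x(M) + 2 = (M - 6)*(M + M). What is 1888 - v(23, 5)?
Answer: 84059/45 ≈ 1868.0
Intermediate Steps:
x(M) = 4/(-2 + 2*M*(-6 + M)) (x(M) = 4/(-2 + (M - 6)*(M + M)) = 4/(-2 + (-6 + M)*(2*M)) = 4/(-2 + 2*M*(-6 + M)))
j = 4 (j = 2² = 4)
v(U, Z) = 1/45 + 4*Z (v(U, Z) = 4*Z + 2/(-1 + (-7)² - 6*(-7)) = 4*Z + 2/(-1 + 49 + 42) = 4*Z + 2/90 = 4*Z + 2*(1/90) = 4*Z + 1/45 = 1/45 + 4*Z)
1888 - v(23, 5) = 1888 - (1/45 + 4*5) = 1888 - (1/45 + 20) = 1888 - 1*901/45 = 1888 - 901/45 = 84059/45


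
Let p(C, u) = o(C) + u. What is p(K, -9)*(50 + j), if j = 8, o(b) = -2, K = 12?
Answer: -638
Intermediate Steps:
p(C, u) = -2 + u
p(K, -9)*(50 + j) = (-2 - 9)*(50 + 8) = -11*58 = -638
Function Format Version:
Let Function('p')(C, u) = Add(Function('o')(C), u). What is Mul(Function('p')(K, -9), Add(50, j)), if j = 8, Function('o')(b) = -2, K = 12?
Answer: -638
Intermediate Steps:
Function('p')(C, u) = Add(-2, u)
Mul(Function('p')(K, -9), Add(50, j)) = Mul(Add(-2, -9), Add(50, 8)) = Mul(-11, 58) = -638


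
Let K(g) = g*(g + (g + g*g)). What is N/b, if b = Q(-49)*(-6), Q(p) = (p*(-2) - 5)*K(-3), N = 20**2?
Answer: 200/2511 ≈ 0.079650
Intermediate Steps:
K(g) = g*(g**2 + 2*g) (K(g) = g*(g + (g + g**2)) = g*(g**2 + 2*g))
N = 400
Q(p) = 45 + 18*p (Q(p) = (p*(-2) - 5)*((-3)**2*(2 - 3)) = (-2*p - 5)*(9*(-1)) = (-5 - 2*p)*(-9) = 45 + 18*p)
b = 5022 (b = (45 + 18*(-49))*(-6) = (45 - 882)*(-6) = -837*(-6) = 5022)
N/b = 400/5022 = 400*(1/5022) = 200/2511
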